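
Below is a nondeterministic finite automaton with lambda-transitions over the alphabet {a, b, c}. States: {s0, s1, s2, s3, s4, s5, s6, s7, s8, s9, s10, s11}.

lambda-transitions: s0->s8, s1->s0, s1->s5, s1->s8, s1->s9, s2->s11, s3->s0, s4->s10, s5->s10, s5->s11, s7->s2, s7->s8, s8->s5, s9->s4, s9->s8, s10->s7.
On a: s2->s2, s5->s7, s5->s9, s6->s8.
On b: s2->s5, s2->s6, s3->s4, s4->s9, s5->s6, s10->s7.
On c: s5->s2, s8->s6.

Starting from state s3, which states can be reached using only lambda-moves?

{s0, s2, s3, s5, s7, s8, s10, s11}

Start with {s3}.
From s3 via lambda: add s0.
From s0 via lambda: add s8.
From s8 via lambda: add s5.
From s5 via lambda: add s10, s11.
From s10 via lambda: add s7.
From s7 via lambda: add s2.
No new states can be added; the closed set is {s0, s2, s3, s5, s7, s8, s10, s11}.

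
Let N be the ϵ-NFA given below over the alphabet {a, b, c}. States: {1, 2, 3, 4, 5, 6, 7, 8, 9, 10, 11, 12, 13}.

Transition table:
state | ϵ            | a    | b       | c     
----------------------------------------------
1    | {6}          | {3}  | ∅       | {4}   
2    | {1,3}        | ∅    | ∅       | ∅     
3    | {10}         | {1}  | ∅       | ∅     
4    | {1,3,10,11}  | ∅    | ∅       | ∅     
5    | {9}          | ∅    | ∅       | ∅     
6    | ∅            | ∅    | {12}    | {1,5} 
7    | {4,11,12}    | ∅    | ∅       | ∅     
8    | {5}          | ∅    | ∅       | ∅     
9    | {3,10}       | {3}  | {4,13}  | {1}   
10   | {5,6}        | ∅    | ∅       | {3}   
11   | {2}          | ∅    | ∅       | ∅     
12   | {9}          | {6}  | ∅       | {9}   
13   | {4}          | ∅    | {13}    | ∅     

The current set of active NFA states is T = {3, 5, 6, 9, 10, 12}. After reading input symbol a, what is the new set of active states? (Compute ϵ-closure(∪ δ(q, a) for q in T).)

3 on a → {1}.
9 on a → {3}.
12 on a → {6}.
No a-transition from 5, 6, 10.
Union after reading a: {1, 3, 6}.
Now take the ϵ-closure:
From 3 via ϵ: add 10.
From 10 via ϵ: add 5.
From 5 via ϵ: add 9.
No new states can be added; the closed set is {1, 3, 5, 6, 9, 10}.

{1, 3, 5, 6, 9, 10}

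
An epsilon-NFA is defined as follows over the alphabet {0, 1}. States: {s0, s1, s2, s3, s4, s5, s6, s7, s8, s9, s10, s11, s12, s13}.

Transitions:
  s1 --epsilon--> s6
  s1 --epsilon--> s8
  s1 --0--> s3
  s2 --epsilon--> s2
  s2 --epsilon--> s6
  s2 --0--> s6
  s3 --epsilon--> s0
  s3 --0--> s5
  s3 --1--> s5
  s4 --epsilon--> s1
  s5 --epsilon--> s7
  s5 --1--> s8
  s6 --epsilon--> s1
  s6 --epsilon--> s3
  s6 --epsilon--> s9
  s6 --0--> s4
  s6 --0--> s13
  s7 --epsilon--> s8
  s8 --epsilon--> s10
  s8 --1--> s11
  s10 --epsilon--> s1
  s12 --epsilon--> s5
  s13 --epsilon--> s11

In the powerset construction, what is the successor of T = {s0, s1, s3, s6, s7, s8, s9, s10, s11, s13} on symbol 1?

{s0, s1, s3, s5, s6, s7, s8, s9, s10, s11}

s3 on 1 → {s5}.
s8 on 1 → {s11}.
No 1-transition from s0, s1, s6, s7, s9, s10, s11, s13.
Union after reading 1: {s5, s11}.
Now take the epsilon-closure:
From s5 via epsilon: add s7.
From s7 via epsilon: add s8.
From s8 via epsilon: add s10.
From s10 via epsilon: add s1.
From s1 via epsilon: add s6.
From s6 via epsilon: add s3, s9.
From s3 via epsilon: add s0.
No new states can be added; the closed set is {s0, s1, s3, s5, s6, s7, s8, s9, s10, s11}.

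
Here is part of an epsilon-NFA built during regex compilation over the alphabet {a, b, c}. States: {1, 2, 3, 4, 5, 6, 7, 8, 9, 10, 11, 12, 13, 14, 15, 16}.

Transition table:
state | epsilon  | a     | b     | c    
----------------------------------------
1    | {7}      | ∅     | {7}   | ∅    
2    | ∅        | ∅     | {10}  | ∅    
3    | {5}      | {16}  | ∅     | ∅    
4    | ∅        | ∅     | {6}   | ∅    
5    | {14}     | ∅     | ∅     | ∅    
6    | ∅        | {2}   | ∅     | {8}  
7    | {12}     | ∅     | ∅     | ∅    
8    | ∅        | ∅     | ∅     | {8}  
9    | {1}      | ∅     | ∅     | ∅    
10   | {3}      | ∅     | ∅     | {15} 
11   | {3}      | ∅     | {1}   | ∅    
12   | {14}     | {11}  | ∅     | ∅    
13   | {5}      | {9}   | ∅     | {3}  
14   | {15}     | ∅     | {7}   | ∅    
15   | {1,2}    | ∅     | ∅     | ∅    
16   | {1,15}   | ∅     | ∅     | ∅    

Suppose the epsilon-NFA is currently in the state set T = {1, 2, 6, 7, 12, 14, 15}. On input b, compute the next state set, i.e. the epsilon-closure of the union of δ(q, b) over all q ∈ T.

1 on b → {7}.
2 on b → {10}.
14 on b → {7}.
No b-transition from 6, 7, 12, 15.
Union after reading b: {7, 10}.
Now take the epsilon-closure:
From 7 via epsilon: add 12.
From 10 via epsilon: add 3.
From 3 via epsilon: add 5.
From 12 via epsilon: add 14.
From 14 via epsilon: add 15.
From 15 via epsilon: add 1, 2.
No new states can be added; the closed set is {1, 2, 3, 5, 7, 10, 12, 14, 15}.

{1, 2, 3, 5, 7, 10, 12, 14, 15}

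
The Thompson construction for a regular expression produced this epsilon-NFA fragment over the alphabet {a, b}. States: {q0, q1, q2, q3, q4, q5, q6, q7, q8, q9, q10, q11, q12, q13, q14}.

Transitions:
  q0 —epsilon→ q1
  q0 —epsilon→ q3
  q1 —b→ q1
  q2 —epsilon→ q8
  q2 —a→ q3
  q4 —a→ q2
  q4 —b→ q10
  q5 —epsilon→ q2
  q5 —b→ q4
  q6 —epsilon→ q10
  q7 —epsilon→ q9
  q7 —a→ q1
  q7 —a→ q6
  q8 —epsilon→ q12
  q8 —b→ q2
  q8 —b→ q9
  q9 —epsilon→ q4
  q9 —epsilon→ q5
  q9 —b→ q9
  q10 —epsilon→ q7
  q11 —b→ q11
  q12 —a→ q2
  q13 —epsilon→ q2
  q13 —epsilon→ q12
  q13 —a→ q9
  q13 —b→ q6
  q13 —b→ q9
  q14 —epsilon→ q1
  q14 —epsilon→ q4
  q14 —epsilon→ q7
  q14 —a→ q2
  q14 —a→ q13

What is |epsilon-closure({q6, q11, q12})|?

10

Start with {q6, q11, q12}.
From q6 via epsilon: add q10.
From q10 via epsilon: add q7.
From q7 via epsilon: add q9.
From q9 via epsilon: add q4, q5.
From q5 via epsilon: add q2.
From q2 via epsilon: add q8.
epsilon-closure = {q2, q4, q5, q6, q7, q8, q9, q10, q11, q12}, which has 10 states.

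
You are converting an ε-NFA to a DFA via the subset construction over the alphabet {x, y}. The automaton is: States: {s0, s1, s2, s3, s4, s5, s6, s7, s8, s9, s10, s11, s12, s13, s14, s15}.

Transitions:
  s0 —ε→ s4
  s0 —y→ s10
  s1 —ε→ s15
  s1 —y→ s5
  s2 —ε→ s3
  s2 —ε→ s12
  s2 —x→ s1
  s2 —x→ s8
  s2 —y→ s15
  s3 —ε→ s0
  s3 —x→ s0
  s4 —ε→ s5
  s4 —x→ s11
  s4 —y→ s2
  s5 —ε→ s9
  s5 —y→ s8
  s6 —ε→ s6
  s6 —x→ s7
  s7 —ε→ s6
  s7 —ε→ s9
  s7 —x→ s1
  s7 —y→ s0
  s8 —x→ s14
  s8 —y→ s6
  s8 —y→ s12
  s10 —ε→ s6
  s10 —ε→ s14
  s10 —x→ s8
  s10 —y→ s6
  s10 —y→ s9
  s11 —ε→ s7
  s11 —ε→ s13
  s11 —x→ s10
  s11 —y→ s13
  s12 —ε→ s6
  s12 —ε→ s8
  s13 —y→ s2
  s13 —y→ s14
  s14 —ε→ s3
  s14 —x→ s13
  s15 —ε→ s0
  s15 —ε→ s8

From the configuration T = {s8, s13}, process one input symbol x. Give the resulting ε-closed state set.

s8 on x → {s14}.
No x-transition from s13.
Union after reading x: {s14}.
Now take the ε-closure:
From s14 via ε: add s3.
From s3 via ε: add s0.
From s0 via ε: add s4.
From s4 via ε: add s5.
From s5 via ε: add s9.
No new states can be added; the closed set is {s0, s3, s4, s5, s9, s14}.

{s0, s3, s4, s5, s9, s14}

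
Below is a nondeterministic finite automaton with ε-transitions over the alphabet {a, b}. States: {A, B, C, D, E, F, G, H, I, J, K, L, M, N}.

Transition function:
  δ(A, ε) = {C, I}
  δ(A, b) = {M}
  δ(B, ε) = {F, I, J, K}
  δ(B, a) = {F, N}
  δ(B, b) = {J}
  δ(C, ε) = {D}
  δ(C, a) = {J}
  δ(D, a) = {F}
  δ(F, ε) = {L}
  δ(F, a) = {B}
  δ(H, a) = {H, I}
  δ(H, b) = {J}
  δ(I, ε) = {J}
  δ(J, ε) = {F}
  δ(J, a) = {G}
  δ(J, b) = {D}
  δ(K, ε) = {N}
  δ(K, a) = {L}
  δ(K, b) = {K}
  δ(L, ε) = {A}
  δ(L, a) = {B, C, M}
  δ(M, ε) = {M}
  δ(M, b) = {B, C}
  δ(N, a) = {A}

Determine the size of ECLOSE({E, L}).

Start with {E, L}.
From L via ε: add A.
From A via ε: add C, I.
From C via ε: add D.
From I via ε: add J.
From J via ε: add F.
ε-closure = {A, C, D, E, F, I, J, L}, which has 8 states.

8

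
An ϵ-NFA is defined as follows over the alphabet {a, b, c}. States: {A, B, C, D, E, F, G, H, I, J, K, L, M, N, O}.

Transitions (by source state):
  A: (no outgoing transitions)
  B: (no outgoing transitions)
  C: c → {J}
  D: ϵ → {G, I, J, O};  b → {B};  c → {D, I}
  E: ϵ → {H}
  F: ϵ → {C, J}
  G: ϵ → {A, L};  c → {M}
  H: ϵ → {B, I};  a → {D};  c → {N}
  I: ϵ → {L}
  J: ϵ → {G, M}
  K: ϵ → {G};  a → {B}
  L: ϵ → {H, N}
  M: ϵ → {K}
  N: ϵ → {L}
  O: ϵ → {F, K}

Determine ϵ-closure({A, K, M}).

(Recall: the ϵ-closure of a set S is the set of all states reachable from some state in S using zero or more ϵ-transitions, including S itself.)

{A, B, G, H, I, K, L, M, N}

Start with {A, K, M}.
From K via ϵ: add G.
From G via ϵ: add L.
From L via ϵ: add H, N.
From H via ϵ: add B, I.
No new states can be added; the closed set is {A, B, G, H, I, K, L, M, N}.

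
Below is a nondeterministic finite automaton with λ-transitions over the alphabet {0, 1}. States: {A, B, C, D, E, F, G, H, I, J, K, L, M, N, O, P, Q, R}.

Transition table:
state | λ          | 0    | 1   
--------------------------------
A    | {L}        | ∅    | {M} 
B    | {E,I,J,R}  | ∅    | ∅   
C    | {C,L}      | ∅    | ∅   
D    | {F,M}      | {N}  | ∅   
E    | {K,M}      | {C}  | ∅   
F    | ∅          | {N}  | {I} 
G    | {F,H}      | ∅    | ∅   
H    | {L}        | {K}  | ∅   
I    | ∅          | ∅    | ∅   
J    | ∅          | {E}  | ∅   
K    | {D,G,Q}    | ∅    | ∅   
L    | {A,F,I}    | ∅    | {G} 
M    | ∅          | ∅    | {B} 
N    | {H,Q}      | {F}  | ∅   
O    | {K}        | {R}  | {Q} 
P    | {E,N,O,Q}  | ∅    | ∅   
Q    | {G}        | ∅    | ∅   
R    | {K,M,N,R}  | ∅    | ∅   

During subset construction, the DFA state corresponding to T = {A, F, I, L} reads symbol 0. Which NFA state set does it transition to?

{A, F, G, H, I, L, N, Q}

F on 0 → {N}.
No 0-transition from A, I, L.
Union after reading 0: {N}.
Now take the λ-closure:
From N via λ: add H, Q.
From H via λ: add L.
From Q via λ: add G.
From G via λ: add F.
From L via λ: add A, I.
No new states can be added; the closed set is {A, F, G, H, I, L, N, Q}.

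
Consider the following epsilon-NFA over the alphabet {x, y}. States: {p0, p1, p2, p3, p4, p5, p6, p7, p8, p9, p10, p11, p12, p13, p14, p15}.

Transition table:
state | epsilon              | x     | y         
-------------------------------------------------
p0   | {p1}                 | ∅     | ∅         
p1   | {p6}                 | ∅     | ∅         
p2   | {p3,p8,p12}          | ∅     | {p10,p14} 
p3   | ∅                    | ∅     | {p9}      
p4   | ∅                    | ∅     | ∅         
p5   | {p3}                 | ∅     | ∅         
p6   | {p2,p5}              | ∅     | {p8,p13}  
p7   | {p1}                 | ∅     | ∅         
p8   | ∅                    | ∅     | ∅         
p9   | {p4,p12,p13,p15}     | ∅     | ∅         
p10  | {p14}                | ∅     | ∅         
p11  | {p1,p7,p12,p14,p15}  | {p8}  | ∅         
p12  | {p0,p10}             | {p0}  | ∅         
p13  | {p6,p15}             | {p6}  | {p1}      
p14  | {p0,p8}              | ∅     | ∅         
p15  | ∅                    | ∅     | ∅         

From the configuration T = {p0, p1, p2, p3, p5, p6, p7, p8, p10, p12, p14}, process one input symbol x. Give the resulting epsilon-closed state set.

p12 on x → {p0}.
No x-transition from p0, p1, p2, p3, p5, p6, p7, p8, p10, p14.
Union after reading x: {p0}.
Now take the epsilon-closure:
From p0 via epsilon: add p1.
From p1 via epsilon: add p6.
From p6 via epsilon: add p2, p5.
From p2 via epsilon: add p3, p8, p12.
From p12 via epsilon: add p10.
From p10 via epsilon: add p14.
No new states can be added; the closed set is {p0, p1, p2, p3, p5, p6, p8, p10, p12, p14}.

{p0, p1, p2, p3, p5, p6, p8, p10, p12, p14}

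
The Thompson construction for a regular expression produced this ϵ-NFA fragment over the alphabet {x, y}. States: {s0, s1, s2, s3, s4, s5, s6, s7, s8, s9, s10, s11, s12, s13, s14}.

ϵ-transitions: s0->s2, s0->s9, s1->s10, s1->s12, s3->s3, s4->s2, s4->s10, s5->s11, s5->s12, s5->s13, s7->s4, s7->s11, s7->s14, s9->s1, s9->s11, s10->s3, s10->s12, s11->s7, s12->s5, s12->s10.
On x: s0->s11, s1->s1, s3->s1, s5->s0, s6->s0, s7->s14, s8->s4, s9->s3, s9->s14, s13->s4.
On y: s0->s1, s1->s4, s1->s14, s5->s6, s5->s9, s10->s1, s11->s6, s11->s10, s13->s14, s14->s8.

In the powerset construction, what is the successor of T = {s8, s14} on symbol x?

s8 on x → {s4}.
No x-transition from s14.
Union after reading x: {s4}.
Now take the ϵ-closure:
From s4 via ϵ: add s2, s10.
From s10 via ϵ: add s3, s12.
From s12 via ϵ: add s5.
From s5 via ϵ: add s11, s13.
From s11 via ϵ: add s7.
From s7 via ϵ: add s14.
No new states can be added; the closed set is {s2, s3, s4, s5, s7, s10, s11, s12, s13, s14}.

{s2, s3, s4, s5, s7, s10, s11, s12, s13, s14}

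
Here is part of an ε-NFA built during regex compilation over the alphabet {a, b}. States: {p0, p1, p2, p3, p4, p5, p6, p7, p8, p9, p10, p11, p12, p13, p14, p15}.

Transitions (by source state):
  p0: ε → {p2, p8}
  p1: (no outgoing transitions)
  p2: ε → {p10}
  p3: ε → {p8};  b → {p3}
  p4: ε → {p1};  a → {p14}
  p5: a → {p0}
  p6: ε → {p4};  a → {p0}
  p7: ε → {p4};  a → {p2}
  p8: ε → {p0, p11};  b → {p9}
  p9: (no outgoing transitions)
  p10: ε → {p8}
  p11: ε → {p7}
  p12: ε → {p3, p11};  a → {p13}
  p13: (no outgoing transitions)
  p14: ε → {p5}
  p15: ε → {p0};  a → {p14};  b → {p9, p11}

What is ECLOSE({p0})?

Start with {p0}.
From p0 via ε: add p2, p8.
From p2 via ε: add p10.
From p8 via ε: add p11.
From p11 via ε: add p7.
From p7 via ε: add p4.
From p4 via ε: add p1.
No new states can be added; the closed set is {p0, p1, p2, p4, p7, p8, p10, p11}.

{p0, p1, p2, p4, p7, p8, p10, p11}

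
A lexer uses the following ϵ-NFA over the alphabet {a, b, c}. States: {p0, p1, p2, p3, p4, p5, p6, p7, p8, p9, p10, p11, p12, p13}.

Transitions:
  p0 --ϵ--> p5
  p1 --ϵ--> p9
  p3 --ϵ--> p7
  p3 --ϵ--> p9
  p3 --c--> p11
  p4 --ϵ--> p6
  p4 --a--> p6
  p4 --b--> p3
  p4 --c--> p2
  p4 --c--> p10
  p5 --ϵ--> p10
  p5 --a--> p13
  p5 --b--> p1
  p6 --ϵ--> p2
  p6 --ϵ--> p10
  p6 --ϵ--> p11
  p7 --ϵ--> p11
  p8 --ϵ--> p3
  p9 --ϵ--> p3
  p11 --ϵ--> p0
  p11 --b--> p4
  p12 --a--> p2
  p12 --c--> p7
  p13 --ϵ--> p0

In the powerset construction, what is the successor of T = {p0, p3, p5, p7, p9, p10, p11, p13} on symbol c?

{p0, p5, p10, p11}

p3 on c → {p11}.
No c-transition from p0, p5, p7, p9, p10, p11, p13.
Union after reading c: {p11}.
Now take the ϵ-closure:
From p11 via ϵ: add p0.
From p0 via ϵ: add p5.
From p5 via ϵ: add p10.
No new states can be added; the closed set is {p0, p5, p10, p11}.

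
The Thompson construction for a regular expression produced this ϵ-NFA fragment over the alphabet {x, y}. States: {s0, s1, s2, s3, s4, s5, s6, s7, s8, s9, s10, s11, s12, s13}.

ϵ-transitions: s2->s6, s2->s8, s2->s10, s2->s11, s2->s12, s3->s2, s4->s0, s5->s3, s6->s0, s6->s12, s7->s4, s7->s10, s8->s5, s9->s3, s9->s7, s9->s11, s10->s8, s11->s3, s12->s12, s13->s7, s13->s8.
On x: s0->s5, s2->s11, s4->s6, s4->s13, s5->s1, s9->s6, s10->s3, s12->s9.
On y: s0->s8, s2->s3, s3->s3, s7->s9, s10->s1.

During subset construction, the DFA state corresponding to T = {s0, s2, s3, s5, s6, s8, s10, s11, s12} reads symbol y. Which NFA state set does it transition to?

s0 on y → {s8}.
s2 on y → {s3}.
s3 on y → {s3}.
s10 on y → {s1}.
No y-transition from s5, s6, s8, s11, s12.
Union after reading y: {s1, s3, s8}.
Now take the ϵ-closure:
From s3 via ϵ: add s2.
From s8 via ϵ: add s5.
From s2 via ϵ: add s6, s10, s11, s12.
From s6 via ϵ: add s0.
No new states can be added; the closed set is {s0, s1, s2, s3, s5, s6, s8, s10, s11, s12}.

{s0, s1, s2, s3, s5, s6, s8, s10, s11, s12}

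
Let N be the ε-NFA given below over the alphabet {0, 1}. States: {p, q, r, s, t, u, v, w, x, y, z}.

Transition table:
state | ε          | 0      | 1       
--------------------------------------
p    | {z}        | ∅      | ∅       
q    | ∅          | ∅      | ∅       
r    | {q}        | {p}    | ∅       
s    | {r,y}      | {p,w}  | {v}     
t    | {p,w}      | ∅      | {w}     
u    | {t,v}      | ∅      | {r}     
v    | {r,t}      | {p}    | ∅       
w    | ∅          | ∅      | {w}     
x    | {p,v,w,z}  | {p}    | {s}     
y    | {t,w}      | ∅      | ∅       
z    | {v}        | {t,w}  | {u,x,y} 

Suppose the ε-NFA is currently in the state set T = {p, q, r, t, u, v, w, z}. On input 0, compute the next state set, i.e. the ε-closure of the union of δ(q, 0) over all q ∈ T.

r on 0 → {p}.
v on 0 → {p}.
z on 0 → {t, w}.
No 0-transition from p, q, t, u, w.
Union after reading 0: {p, t, w}.
Now take the ε-closure:
From p via ε: add z.
From z via ε: add v.
From v via ε: add r.
From r via ε: add q.
No new states can be added; the closed set is {p, q, r, t, v, w, z}.

{p, q, r, t, v, w, z}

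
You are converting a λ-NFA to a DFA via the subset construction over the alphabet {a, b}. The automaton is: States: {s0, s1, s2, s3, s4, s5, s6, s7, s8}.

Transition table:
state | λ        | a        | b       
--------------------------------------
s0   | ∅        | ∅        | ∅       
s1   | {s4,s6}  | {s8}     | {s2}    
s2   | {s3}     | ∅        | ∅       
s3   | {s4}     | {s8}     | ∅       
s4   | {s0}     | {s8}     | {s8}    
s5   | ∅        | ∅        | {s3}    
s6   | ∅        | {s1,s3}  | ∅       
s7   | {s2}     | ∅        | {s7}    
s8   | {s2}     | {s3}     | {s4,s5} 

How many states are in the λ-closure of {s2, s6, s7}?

Start with {s2, s6, s7}.
From s2 via λ: add s3.
From s3 via λ: add s4.
From s4 via λ: add s0.
λ-closure = {s0, s2, s3, s4, s6, s7}, which has 6 states.

6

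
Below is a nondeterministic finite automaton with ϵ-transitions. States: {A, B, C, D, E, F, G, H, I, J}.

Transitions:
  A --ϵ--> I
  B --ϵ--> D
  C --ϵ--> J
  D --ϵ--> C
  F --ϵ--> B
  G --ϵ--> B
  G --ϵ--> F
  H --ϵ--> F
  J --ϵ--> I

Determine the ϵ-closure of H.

Start with {H}.
From H via ϵ: add F.
From F via ϵ: add B.
From B via ϵ: add D.
From D via ϵ: add C.
From C via ϵ: add J.
From J via ϵ: add I.
No new states can be added; the closed set is {B, C, D, F, H, I, J}.

{B, C, D, F, H, I, J}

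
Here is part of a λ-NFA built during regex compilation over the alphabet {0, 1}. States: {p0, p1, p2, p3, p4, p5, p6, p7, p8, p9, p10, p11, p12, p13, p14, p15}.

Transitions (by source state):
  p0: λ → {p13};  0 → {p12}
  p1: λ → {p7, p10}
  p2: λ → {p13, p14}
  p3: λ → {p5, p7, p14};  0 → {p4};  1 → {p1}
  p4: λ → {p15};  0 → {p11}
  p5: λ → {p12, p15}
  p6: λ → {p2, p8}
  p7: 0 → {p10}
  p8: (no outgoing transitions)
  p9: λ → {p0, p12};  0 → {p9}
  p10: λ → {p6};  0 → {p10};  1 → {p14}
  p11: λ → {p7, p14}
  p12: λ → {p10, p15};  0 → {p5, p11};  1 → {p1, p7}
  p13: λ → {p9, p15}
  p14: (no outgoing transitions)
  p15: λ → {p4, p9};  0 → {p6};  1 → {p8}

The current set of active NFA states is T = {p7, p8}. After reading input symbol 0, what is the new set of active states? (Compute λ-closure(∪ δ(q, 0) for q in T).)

p7 on 0 → {p10}.
No 0-transition from p8.
Union after reading 0: {p10}.
Now take the λ-closure:
From p10 via λ: add p6.
From p6 via λ: add p2, p8.
From p2 via λ: add p13, p14.
From p13 via λ: add p9, p15.
From p9 via λ: add p0, p12.
From p15 via λ: add p4.
No new states can be added; the closed set is {p0, p2, p4, p6, p8, p9, p10, p12, p13, p14, p15}.

{p0, p2, p4, p6, p8, p9, p10, p12, p13, p14, p15}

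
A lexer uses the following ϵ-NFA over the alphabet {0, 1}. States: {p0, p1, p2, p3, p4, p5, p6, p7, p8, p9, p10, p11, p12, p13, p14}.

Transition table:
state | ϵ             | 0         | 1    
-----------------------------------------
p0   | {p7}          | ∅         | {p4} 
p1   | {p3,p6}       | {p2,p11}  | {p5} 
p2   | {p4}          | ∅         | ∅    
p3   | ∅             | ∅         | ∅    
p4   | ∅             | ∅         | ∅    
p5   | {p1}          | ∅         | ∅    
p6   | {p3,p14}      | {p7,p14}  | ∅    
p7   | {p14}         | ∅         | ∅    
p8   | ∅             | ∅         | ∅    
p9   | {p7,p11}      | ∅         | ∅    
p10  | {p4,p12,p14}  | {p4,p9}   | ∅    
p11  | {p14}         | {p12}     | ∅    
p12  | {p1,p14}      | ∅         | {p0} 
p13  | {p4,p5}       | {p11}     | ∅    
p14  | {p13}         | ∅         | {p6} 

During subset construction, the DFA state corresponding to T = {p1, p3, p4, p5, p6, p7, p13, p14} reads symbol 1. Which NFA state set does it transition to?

p1 on 1 → {p5}.
p14 on 1 → {p6}.
No 1-transition from p3, p4, p5, p6, p7, p13.
Union after reading 1: {p5, p6}.
Now take the ϵ-closure:
From p5 via ϵ: add p1.
From p6 via ϵ: add p3, p14.
From p14 via ϵ: add p13.
From p13 via ϵ: add p4.
No new states can be added; the closed set is {p1, p3, p4, p5, p6, p13, p14}.

{p1, p3, p4, p5, p6, p13, p14}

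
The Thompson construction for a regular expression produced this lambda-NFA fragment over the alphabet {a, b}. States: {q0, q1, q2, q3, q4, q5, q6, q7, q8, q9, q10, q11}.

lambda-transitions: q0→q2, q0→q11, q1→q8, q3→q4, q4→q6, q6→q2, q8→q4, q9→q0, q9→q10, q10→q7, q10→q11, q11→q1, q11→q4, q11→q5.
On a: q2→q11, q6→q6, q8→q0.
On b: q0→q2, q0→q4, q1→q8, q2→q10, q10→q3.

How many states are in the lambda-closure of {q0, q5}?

Start with {q0, q5}.
From q0 via lambda: add q2, q11.
From q11 via lambda: add q1, q4.
From q1 via lambda: add q8.
From q4 via lambda: add q6.
lambda-closure = {q0, q1, q2, q4, q5, q6, q8, q11}, which has 8 states.

8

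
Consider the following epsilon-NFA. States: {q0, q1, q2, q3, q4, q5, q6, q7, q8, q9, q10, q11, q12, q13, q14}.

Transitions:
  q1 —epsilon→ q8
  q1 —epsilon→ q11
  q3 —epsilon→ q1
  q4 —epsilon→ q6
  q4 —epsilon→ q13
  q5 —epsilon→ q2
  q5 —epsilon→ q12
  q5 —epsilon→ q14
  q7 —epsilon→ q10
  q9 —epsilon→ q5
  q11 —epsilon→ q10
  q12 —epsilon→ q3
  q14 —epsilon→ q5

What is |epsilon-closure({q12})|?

6

Start with {q12}.
From q12 via epsilon: add q3.
From q3 via epsilon: add q1.
From q1 via epsilon: add q8, q11.
From q11 via epsilon: add q10.
epsilon-closure = {q1, q3, q8, q10, q11, q12}, which has 6 states.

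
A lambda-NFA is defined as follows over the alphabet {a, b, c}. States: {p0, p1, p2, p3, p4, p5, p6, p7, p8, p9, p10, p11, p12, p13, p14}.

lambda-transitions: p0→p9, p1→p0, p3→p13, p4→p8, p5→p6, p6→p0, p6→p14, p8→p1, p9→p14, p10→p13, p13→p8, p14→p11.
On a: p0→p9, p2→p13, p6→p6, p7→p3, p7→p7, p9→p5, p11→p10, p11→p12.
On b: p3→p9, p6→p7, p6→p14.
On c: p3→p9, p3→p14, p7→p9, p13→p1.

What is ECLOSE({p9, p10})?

Start with {p9, p10}.
From p9 via lambda: add p14.
From p10 via lambda: add p13.
From p13 via lambda: add p8.
From p14 via lambda: add p11.
From p8 via lambda: add p1.
From p1 via lambda: add p0.
No new states can be added; the closed set is {p0, p1, p8, p9, p10, p11, p13, p14}.

{p0, p1, p8, p9, p10, p11, p13, p14}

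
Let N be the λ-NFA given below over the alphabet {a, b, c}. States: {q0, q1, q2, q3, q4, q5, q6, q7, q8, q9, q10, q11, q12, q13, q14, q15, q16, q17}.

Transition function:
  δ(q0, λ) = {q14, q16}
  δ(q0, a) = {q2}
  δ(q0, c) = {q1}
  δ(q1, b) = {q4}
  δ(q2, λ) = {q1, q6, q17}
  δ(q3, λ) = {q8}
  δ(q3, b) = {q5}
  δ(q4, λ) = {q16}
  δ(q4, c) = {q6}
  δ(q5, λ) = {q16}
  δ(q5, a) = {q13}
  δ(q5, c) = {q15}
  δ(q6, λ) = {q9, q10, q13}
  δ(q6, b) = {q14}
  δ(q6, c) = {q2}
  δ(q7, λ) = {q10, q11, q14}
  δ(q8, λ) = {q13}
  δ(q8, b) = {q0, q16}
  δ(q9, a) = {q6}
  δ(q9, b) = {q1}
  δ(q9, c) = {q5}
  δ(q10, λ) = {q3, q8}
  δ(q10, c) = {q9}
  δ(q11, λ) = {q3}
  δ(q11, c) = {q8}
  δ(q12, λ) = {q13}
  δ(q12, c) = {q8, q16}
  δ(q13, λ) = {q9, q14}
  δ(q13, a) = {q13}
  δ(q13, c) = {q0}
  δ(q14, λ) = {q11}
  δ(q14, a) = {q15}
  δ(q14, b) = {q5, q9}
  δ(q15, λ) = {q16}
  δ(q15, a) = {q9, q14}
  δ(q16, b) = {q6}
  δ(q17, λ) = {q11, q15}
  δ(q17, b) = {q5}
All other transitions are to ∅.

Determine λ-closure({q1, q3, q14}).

Start with {q1, q3, q14}.
From q3 via λ: add q8.
From q14 via λ: add q11.
From q8 via λ: add q13.
From q13 via λ: add q9.
No new states can be added; the closed set is {q1, q3, q8, q9, q11, q13, q14}.

{q1, q3, q8, q9, q11, q13, q14}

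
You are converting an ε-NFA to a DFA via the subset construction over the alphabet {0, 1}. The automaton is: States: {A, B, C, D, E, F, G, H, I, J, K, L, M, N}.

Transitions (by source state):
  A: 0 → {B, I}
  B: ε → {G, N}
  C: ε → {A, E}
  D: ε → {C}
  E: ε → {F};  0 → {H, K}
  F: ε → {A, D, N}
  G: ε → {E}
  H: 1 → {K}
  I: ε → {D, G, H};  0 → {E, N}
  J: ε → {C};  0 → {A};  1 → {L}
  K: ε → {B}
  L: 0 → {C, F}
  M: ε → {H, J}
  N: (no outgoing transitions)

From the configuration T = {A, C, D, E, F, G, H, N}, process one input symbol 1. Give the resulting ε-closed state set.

H on 1 → {K}.
No 1-transition from A, C, D, E, F, G, N.
Union after reading 1: {K}.
Now take the ε-closure:
From K via ε: add B.
From B via ε: add G, N.
From G via ε: add E.
From E via ε: add F.
From F via ε: add A, D.
From D via ε: add C.
No new states can be added; the closed set is {A, B, C, D, E, F, G, K, N}.

{A, B, C, D, E, F, G, K, N}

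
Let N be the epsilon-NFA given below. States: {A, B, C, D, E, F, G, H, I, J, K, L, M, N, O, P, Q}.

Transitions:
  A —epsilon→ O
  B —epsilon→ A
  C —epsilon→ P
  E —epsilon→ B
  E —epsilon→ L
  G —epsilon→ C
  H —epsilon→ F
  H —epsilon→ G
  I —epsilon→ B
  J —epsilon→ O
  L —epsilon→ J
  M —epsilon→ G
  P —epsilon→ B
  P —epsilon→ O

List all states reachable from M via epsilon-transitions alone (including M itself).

Start with {M}.
From M via epsilon: add G.
From G via epsilon: add C.
From C via epsilon: add P.
From P via epsilon: add B, O.
From B via epsilon: add A.
No new states can be added; the closed set is {A, B, C, G, M, O, P}.

{A, B, C, G, M, O, P}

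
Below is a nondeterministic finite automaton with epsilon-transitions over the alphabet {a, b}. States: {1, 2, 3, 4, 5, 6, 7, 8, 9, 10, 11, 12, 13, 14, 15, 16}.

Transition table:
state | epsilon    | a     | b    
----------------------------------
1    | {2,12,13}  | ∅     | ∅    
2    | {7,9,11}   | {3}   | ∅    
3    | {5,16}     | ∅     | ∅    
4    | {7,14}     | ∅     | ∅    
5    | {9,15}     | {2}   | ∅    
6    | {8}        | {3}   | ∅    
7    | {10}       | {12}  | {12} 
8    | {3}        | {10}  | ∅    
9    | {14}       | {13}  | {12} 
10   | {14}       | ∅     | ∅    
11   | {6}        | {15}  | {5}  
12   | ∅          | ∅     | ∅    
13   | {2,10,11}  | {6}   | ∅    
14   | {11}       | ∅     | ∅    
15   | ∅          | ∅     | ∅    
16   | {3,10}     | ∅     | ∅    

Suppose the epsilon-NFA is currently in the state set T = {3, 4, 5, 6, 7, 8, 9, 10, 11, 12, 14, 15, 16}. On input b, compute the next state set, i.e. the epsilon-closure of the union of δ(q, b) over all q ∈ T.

7 on b → {12}.
9 on b → {12}.
11 on b → {5}.
No b-transition from 3, 4, 5, 6, 8, 10, 12, 14, 15, 16.
Union after reading b: {5, 12}.
Now take the epsilon-closure:
From 5 via epsilon: add 9, 15.
From 9 via epsilon: add 14.
From 14 via epsilon: add 11.
From 11 via epsilon: add 6.
From 6 via epsilon: add 8.
From 8 via epsilon: add 3.
From 3 via epsilon: add 16.
From 16 via epsilon: add 10.
No new states can be added; the closed set is {3, 5, 6, 8, 9, 10, 11, 12, 14, 15, 16}.

{3, 5, 6, 8, 9, 10, 11, 12, 14, 15, 16}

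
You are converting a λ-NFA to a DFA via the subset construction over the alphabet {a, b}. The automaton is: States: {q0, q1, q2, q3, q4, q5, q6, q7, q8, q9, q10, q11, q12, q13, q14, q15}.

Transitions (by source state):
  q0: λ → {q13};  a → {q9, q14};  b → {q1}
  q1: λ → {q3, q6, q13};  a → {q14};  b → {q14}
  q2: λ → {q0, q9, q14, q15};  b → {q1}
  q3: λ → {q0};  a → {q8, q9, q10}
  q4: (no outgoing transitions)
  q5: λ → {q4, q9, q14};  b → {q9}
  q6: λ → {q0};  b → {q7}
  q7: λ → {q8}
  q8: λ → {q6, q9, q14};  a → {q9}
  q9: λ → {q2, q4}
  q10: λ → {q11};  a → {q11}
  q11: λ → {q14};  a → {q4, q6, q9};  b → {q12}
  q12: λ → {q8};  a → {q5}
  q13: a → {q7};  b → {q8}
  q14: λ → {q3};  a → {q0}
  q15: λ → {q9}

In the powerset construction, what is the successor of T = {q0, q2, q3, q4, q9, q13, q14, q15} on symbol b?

{q0, q1, q2, q3, q4, q6, q8, q9, q13, q14, q15}

q0 on b → {q1}.
q2 on b → {q1}.
q13 on b → {q8}.
No b-transition from q3, q4, q9, q14, q15.
Union after reading b: {q1, q8}.
Now take the λ-closure:
From q1 via λ: add q3, q6, q13.
From q8 via λ: add q9, q14.
From q3 via λ: add q0.
From q9 via λ: add q2, q4.
From q2 via λ: add q15.
No new states can be added; the closed set is {q0, q1, q2, q3, q4, q6, q8, q9, q13, q14, q15}.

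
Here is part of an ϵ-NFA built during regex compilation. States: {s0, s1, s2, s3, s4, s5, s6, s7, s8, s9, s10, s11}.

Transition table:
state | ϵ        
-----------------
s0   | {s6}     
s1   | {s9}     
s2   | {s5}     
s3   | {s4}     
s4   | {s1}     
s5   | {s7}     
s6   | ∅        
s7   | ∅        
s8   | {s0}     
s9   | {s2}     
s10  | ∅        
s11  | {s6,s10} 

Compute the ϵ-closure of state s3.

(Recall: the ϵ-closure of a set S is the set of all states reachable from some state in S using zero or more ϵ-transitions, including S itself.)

Start with {s3}.
From s3 via ϵ: add s4.
From s4 via ϵ: add s1.
From s1 via ϵ: add s9.
From s9 via ϵ: add s2.
From s2 via ϵ: add s5.
From s5 via ϵ: add s7.
No new states can be added; the closed set is {s1, s2, s3, s4, s5, s7, s9}.

{s1, s2, s3, s4, s5, s7, s9}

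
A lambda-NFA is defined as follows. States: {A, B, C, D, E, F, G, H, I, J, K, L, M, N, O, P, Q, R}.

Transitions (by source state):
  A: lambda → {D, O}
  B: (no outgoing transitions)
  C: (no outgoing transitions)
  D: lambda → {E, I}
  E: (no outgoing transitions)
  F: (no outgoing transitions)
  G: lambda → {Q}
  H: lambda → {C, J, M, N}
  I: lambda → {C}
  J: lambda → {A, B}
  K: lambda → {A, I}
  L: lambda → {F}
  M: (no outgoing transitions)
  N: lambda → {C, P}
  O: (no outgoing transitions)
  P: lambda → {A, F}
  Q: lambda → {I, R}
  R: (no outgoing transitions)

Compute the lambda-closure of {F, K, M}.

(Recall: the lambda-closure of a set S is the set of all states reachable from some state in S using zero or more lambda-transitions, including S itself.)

{A, C, D, E, F, I, K, M, O}

Start with {F, K, M}.
From K via lambda: add A, I.
From A via lambda: add D, O.
From I via lambda: add C.
From D via lambda: add E.
No new states can be added; the closed set is {A, C, D, E, F, I, K, M, O}.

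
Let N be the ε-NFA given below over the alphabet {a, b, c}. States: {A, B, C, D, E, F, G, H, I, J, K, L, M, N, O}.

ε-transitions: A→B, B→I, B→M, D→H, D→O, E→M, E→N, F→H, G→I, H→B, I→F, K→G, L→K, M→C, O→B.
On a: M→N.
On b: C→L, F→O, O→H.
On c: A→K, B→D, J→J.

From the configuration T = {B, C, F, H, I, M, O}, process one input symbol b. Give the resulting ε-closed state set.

C on b → {L}.
F on b → {O}.
O on b → {H}.
No b-transition from B, H, I, M.
Union after reading b: {H, L, O}.
Now take the ε-closure:
From H via ε: add B.
From L via ε: add K.
From B via ε: add I, M.
From K via ε: add G.
From I via ε: add F.
From M via ε: add C.
No new states can be added; the closed set is {B, C, F, G, H, I, K, L, M, O}.

{B, C, F, G, H, I, K, L, M, O}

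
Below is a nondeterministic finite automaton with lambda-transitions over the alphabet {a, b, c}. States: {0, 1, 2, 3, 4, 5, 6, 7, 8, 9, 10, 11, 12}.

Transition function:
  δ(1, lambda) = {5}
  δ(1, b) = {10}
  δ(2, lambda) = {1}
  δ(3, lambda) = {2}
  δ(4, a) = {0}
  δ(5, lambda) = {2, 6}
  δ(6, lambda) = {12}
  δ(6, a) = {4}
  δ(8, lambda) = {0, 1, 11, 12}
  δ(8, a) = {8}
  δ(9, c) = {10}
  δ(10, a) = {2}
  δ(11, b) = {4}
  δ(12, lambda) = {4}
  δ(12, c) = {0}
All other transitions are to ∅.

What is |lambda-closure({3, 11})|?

8

Start with {3, 11}.
From 3 via lambda: add 2.
From 2 via lambda: add 1.
From 1 via lambda: add 5.
From 5 via lambda: add 6.
From 6 via lambda: add 12.
From 12 via lambda: add 4.
lambda-closure = {1, 2, 3, 4, 5, 6, 11, 12}, which has 8 states.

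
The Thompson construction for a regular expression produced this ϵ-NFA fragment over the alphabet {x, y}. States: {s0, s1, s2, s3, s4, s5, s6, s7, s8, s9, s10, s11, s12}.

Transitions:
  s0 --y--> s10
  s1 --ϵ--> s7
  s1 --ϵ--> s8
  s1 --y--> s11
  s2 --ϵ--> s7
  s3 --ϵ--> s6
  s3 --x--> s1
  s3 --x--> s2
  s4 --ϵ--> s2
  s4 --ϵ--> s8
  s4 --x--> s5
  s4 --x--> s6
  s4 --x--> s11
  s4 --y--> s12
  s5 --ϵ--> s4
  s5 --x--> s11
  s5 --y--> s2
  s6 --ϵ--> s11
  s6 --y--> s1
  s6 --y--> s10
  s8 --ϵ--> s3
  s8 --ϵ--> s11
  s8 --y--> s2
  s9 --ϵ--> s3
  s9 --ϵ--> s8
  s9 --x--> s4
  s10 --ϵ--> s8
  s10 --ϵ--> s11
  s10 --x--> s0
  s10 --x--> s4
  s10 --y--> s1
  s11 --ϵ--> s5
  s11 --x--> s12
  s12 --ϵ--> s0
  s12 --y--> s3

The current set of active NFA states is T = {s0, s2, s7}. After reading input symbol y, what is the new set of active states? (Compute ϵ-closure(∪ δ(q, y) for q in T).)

{s2, s3, s4, s5, s6, s7, s8, s10, s11}

s0 on y → {s10}.
No y-transition from s2, s7.
Union after reading y: {s10}.
Now take the ϵ-closure:
From s10 via ϵ: add s8, s11.
From s8 via ϵ: add s3.
From s11 via ϵ: add s5.
From s3 via ϵ: add s6.
From s5 via ϵ: add s4.
From s4 via ϵ: add s2.
From s2 via ϵ: add s7.
No new states can be added; the closed set is {s2, s3, s4, s5, s6, s7, s8, s10, s11}.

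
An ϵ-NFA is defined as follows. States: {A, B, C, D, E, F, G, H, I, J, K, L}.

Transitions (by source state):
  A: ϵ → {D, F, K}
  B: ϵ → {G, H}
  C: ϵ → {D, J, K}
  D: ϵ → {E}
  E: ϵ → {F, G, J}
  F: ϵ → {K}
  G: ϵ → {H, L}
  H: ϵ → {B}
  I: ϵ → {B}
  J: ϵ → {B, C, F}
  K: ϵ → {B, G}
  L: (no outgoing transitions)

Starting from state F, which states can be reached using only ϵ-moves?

Start with {F}.
From F via ϵ: add K.
From K via ϵ: add B, G.
From B via ϵ: add H.
From G via ϵ: add L.
No new states can be added; the closed set is {B, F, G, H, K, L}.

{B, F, G, H, K, L}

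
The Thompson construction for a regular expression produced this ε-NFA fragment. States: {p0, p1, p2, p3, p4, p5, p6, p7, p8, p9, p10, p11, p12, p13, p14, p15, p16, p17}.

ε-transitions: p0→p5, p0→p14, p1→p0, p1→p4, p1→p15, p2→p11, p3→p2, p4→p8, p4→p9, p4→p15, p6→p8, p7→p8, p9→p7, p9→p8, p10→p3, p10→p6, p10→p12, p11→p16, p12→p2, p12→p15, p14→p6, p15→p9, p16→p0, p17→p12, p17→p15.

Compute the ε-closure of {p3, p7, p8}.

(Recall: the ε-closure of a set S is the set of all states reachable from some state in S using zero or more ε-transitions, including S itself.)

{p0, p2, p3, p5, p6, p7, p8, p11, p14, p16}

Start with {p3, p7, p8}.
From p3 via ε: add p2.
From p2 via ε: add p11.
From p11 via ε: add p16.
From p16 via ε: add p0.
From p0 via ε: add p5, p14.
From p14 via ε: add p6.
No new states can be added; the closed set is {p0, p2, p3, p5, p6, p7, p8, p11, p14, p16}.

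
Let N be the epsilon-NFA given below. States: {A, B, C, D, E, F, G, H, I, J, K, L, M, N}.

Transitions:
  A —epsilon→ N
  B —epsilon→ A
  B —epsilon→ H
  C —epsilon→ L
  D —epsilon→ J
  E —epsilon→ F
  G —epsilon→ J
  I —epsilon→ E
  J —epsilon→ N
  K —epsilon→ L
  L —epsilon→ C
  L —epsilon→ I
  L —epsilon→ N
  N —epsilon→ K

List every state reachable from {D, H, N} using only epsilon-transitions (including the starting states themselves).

{C, D, E, F, H, I, J, K, L, N}

Start with {D, H, N}.
From D via epsilon: add J.
From N via epsilon: add K.
From K via epsilon: add L.
From L via epsilon: add C, I.
From I via epsilon: add E.
From E via epsilon: add F.
No new states can be added; the closed set is {C, D, E, F, H, I, J, K, L, N}.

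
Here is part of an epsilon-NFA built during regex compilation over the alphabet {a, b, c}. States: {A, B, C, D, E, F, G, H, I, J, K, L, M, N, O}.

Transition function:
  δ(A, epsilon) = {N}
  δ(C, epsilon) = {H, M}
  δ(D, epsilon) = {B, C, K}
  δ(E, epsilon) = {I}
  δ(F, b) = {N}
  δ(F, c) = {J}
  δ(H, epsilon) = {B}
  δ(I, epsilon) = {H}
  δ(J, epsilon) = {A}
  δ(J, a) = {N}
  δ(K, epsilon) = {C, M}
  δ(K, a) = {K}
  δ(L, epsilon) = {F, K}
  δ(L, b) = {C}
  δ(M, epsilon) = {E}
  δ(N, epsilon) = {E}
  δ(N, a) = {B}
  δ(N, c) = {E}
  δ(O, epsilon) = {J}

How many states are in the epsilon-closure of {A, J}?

7

Start with {A, J}.
From A via epsilon: add N.
From N via epsilon: add E.
From E via epsilon: add I.
From I via epsilon: add H.
From H via epsilon: add B.
epsilon-closure = {A, B, E, H, I, J, N}, which has 7 states.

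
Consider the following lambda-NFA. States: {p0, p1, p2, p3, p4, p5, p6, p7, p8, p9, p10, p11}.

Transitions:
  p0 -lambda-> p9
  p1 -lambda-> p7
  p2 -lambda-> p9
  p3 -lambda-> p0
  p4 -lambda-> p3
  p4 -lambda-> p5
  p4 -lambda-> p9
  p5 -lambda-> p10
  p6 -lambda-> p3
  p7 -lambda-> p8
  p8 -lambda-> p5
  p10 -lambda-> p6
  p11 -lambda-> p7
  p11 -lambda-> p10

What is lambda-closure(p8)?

Start with {p8}.
From p8 via lambda: add p5.
From p5 via lambda: add p10.
From p10 via lambda: add p6.
From p6 via lambda: add p3.
From p3 via lambda: add p0.
From p0 via lambda: add p9.
No new states can be added; the closed set is {p0, p3, p5, p6, p8, p9, p10}.

{p0, p3, p5, p6, p8, p9, p10}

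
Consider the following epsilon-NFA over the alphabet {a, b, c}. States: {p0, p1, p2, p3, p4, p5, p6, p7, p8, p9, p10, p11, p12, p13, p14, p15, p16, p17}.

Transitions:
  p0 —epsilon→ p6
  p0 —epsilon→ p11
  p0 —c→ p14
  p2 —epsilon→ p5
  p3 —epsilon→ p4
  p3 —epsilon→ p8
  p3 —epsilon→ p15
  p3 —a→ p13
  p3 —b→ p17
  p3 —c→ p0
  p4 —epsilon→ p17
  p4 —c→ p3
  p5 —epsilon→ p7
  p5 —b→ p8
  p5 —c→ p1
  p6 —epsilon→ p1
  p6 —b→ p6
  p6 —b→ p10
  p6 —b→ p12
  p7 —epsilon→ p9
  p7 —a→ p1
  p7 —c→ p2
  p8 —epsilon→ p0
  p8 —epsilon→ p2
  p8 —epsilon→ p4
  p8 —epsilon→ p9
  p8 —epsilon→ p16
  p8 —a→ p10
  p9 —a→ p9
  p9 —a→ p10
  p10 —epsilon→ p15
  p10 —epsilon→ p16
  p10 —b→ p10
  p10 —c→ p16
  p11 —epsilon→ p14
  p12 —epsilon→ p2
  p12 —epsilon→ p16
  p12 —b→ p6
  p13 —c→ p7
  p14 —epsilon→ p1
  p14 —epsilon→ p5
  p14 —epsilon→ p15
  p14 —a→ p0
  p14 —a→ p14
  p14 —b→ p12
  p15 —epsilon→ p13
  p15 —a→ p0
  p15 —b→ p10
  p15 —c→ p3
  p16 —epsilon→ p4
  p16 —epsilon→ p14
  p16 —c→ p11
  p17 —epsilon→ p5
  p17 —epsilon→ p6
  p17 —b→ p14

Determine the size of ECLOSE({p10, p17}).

12

Start with {p10, p17}.
From p10 via epsilon: add p15, p16.
From p17 via epsilon: add p5, p6.
From p5 via epsilon: add p7.
From p6 via epsilon: add p1.
From p15 via epsilon: add p13.
From p16 via epsilon: add p4, p14.
From p7 via epsilon: add p9.
epsilon-closure = {p1, p4, p5, p6, p7, p9, p10, p13, p14, p15, p16, p17}, which has 12 states.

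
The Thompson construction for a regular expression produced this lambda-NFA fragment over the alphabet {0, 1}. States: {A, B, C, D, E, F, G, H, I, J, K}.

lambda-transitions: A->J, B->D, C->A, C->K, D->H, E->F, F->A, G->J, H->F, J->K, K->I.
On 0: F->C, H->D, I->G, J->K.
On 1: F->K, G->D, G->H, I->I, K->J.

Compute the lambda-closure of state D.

{A, D, F, H, I, J, K}

Start with {D}.
From D via lambda: add H.
From H via lambda: add F.
From F via lambda: add A.
From A via lambda: add J.
From J via lambda: add K.
From K via lambda: add I.
No new states can be added; the closed set is {A, D, F, H, I, J, K}.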